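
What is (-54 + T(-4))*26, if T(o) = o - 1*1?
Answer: -1534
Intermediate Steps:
T(o) = -1 + o (T(o) = o - 1 = -1 + o)
(-54 + T(-4))*26 = (-54 + (-1 - 4))*26 = (-54 - 5)*26 = -59*26 = -1534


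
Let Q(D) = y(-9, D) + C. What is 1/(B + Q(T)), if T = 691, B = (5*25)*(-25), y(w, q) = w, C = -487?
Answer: -1/3621 ≈ -0.00027617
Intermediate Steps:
B = -3125 (B = 125*(-25) = -3125)
Q(D) = -496 (Q(D) = -9 - 487 = -496)
1/(B + Q(T)) = 1/(-3125 - 496) = 1/(-3621) = -1/3621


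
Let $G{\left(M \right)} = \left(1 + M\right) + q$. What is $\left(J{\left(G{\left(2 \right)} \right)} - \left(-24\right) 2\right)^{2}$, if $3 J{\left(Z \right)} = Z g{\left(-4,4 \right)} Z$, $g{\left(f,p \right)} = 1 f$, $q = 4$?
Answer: $\frac{2704}{9} \approx 300.44$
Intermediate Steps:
$g{\left(f,p \right)} = f$
$G{\left(M \right)} = 5 + M$ ($G{\left(M \right)} = \left(1 + M\right) + 4 = 5 + M$)
$J{\left(Z \right)} = - \frac{4 Z^{2}}{3}$ ($J{\left(Z \right)} = \frac{Z \left(-4\right) Z}{3} = \frac{- 4 Z Z}{3} = \frac{\left(-4\right) Z^{2}}{3} = - \frac{4 Z^{2}}{3}$)
$\left(J{\left(G{\left(2 \right)} \right)} - \left(-24\right) 2\right)^{2} = \left(- \frac{4 \left(5 + 2\right)^{2}}{3} - \left(-24\right) 2\right)^{2} = \left(- \frac{4 \cdot 7^{2}}{3} - -48\right)^{2} = \left(\left(- \frac{4}{3}\right) 49 + 48\right)^{2} = \left(- \frac{196}{3} + 48\right)^{2} = \left(- \frac{52}{3}\right)^{2} = \frac{2704}{9}$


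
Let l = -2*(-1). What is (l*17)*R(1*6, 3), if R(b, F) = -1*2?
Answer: -68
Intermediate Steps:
l = 2
R(b, F) = -2
(l*17)*R(1*6, 3) = (2*17)*(-2) = 34*(-2) = -68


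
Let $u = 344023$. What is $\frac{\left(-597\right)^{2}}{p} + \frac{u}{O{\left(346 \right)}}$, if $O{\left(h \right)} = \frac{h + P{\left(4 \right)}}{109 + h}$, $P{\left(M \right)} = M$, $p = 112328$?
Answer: $\frac{251183983081}{561640} \approx 4.4723 \cdot 10^{5}$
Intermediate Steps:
$O{\left(h \right)} = \frac{4 + h}{109 + h}$ ($O{\left(h \right)} = \frac{h + 4}{109 + h} = \frac{4 + h}{109 + h}$)
$\frac{\left(-597\right)^{2}}{p} + \frac{u}{O{\left(346 \right)}} = \frac{\left(-597\right)^{2}}{112328} + \frac{344023}{\frac{1}{109 + 346} \left(4 + 346\right)} = 356409 \cdot \frac{1}{112328} + \frac{344023}{\frac{1}{455} \cdot 350} = \frac{356409}{112328} + \frac{344023}{\frac{1}{455} \cdot 350} = \frac{356409}{112328} + \frac{344023}{\frac{10}{13}} = \frac{356409}{112328} + 344023 \cdot \frac{13}{10} = \frac{356409}{112328} + \frac{4472299}{10} = \frac{251183983081}{561640}$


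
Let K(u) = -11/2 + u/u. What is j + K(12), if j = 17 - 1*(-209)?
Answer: 443/2 ≈ 221.50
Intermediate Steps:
j = 226 (j = 17 + 209 = 226)
K(u) = -9/2 (K(u) = -11*½ + 1 = -11/2 + 1 = -9/2)
j + K(12) = 226 - 9/2 = 443/2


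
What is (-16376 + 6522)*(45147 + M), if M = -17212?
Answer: -275271490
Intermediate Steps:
(-16376 + 6522)*(45147 + M) = (-16376 + 6522)*(45147 - 17212) = -9854*27935 = -275271490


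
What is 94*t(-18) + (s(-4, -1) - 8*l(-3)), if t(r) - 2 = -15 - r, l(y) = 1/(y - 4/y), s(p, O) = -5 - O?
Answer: 2354/5 ≈ 470.80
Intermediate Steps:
t(r) = -13 - r (t(r) = 2 + (-15 - r) = -13 - r)
94*t(-18) + (s(-4, -1) - 8*l(-3)) = 94*(-13 - 1*(-18)) + ((-5 - 1*(-1)) - (-24)/(-4 + (-3)²)) = 94*(-13 + 18) + ((-5 + 1) - (-24)/(-4 + 9)) = 94*5 + (-4 - (-24)/5) = 470 + (-4 - (-24)/5) = 470 + (-4 - 8*(-⅗)) = 470 + (-4 + 24/5) = 470 + ⅘ = 2354/5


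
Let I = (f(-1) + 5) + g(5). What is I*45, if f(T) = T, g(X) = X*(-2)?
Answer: -270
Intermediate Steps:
g(X) = -2*X
I = -6 (I = (-1 + 5) - 2*5 = 4 - 10 = -6)
I*45 = -6*45 = -270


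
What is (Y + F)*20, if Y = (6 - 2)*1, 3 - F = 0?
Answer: 140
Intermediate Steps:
F = 3 (F = 3 - 1*0 = 3 + 0 = 3)
Y = 4 (Y = 4*1 = 4)
(Y + F)*20 = (4 + 3)*20 = 7*20 = 140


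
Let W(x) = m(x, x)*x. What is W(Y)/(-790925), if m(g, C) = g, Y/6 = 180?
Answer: -46656/31637 ≈ -1.4747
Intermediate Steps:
Y = 1080 (Y = 6*180 = 1080)
W(x) = x² (W(x) = x*x = x²)
W(Y)/(-790925) = 1080²/(-790925) = 1166400*(-1/790925) = -46656/31637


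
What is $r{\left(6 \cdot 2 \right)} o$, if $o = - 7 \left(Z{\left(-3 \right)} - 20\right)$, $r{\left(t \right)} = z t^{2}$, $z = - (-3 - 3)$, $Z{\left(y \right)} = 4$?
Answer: $96768$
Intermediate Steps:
$z = 6$ ($z = - (-3 - 3) = \left(-1\right) \left(-6\right) = 6$)
$r{\left(t \right)} = 6 t^{2}$
$o = 112$ ($o = - 7 \left(4 - 20\right) = \left(-7\right) \left(-16\right) = 112$)
$r{\left(6 \cdot 2 \right)} o = 6 \left(6 \cdot 2\right)^{2} \cdot 112 = 6 \cdot 12^{2} \cdot 112 = 6 \cdot 144 \cdot 112 = 864 \cdot 112 = 96768$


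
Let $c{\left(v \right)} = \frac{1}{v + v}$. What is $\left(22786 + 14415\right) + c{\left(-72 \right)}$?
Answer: $\frac{5356943}{144} \approx 37201.0$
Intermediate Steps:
$c{\left(v \right)} = \frac{1}{2 v}$
$\left(22786 + 14415\right) + c{\left(-72 \right)} = \left(22786 + 14415\right) + \frac{1}{2 \left(-72\right)} = 37201 + \frac{1}{2} \left(- \frac{1}{72}\right) = 37201 - \frac{1}{144} = \frac{5356943}{144}$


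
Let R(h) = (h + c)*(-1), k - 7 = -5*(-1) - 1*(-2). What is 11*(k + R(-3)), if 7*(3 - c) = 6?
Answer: 1144/7 ≈ 163.43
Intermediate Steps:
c = 15/7 (c = 3 - ⅐*6 = 3 - 6/7 = 15/7 ≈ 2.1429)
k = 14 (k = 7 + (-5*(-1) - 1*(-2)) = 7 + (5 + 2) = 7 + 7 = 14)
R(h) = -15/7 - h (R(h) = (h + 15/7)*(-1) = (15/7 + h)*(-1) = -15/7 - h)
11*(k + R(-3)) = 11*(14 + (-15/7 - 1*(-3))) = 11*(14 + (-15/7 + 3)) = 11*(14 + 6/7) = 11*(104/7) = 1144/7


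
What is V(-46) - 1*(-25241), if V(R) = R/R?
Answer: 25242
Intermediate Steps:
V(R) = 1
V(-46) - 1*(-25241) = 1 - 1*(-25241) = 1 + 25241 = 25242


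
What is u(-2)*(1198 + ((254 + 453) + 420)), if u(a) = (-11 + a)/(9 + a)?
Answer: -30225/7 ≈ -4317.9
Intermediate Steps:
u(a) = (-11 + a)/(9 + a)
u(-2)*(1198 + ((254 + 453) + 420)) = ((-11 - 2)/(9 - 2))*(1198 + ((254 + 453) + 420)) = (-13/7)*(1198 + (707 + 420)) = ((⅐)*(-13))*(1198 + 1127) = -13/7*2325 = -30225/7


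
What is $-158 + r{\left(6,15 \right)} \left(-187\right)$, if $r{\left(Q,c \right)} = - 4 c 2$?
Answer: $22282$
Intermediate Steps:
$r{\left(Q,c \right)} = - 8 c$
$-158 + r{\left(6,15 \right)} \left(-187\right) = -158 + \left(-8\right) 15 \left(-187\right) = -158 - -22440 = -158 + 22440 = 22282$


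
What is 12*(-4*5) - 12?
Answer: -252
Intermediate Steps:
12*(-4*5) - 12 = 12*(-20) - 12 = -240 - 12 = -252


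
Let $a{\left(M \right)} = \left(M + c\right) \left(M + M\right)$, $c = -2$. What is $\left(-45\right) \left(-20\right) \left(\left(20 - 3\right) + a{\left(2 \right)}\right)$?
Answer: $15300$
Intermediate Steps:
$a{\left(M \right)} = 2 M \left(-2 + M\right)$ ($a{\left(M \right)} = \left(M - 2\right) \left(M + M\right) = \left(-2 + M\right) 2 M = 2 M \left(-2 + M\right)$)
$\left(-45\right) \left(-20\right) \left(\left(20 - 3\right) + a{\left(2 \right)}\right) = \left(-45\right) \left(-20\right) \left(\left(20 - 3\right) + 2 \cdot 2 \left(-2 + 2\right)\right) = 900 \left(17 + 2 \cdot 2 \cdot 0\right) = 900 \left(17 + 0\right) = 900 \cdot 17 = 15300$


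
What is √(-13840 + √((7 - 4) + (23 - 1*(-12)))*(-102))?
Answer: √(-13840 - 102*√38) ≈ 120.29*I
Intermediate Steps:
√(-13840 + √((7 - 4) + (23 - 1*(-12)))*(-102)) = √(-13840 + √(3 + (23 + 12))*(-102)) = √(-13840 + √(3 + 35)*(-102)) = √(-13840 + √38*(-102)) = √(-13840 - 102*√38)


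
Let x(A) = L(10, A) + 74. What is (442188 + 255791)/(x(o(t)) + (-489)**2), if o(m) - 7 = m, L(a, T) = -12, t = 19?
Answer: 697979/239183 ≈ 2.9182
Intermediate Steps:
o(m) = 7 + m
x(A) = 62 (x(A) = -12 + 74 = 62)
(442188 + 255791)/(x(o(t)) + (-489)**2) = (442188 + 255791)/(62 + (-489)**2) = 697979/(62 + 239121) = 697979/239183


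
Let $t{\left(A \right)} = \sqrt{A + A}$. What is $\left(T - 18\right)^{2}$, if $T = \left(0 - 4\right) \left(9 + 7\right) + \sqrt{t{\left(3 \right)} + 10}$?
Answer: $\left(82 - \sqrt{10 + \sqrt{6}}\right)^{2} \approx 6157.8$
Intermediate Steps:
$t{\left(A \right)} = \sqrt{2} \sqrt{A}$ ($t{\left(A \right)} = \sqrt{2 A} = \sqrt{2} \sqrt{A}$)
$T = -64 + \sqrt{10 + \sqrt{6}}$ ($T = \left(0 - 4\right) \left(9 + 7\right) + \sqrt{\sqrt{2} \sqrt{3} + 10} = \left(-4\right) 16 + \sqrt{\sqrt{6} + 10} = -64 + \sqrt{10 + \sqrt{6}} \approx -60.472$)
$\left(T - 18\right)^{2} = \left(\left(-64 + \sqrt{10 + \sqrt{6}}\right) - 18\right)^{2} = \left(-82 + \sqrt{10 + \sqrt{6}}\right)^{2}$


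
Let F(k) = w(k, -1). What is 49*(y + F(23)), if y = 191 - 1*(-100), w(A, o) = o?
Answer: 14210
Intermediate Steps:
y = 291 (y = 191 + 100 = 291)
F(k) = -1
49*(y + F(23)) = 49*(291 - 1) = 49*290 = 14210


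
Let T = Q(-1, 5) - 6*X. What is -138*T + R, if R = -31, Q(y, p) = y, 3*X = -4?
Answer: -997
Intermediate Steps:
X = -4/3 (X = (⅓)*(-4) = -4/3 ≈ -1.3333)
T = 7 (T = -1 - 6*(-4/3) = -1 + 8 = 7)
-138*T + R = -138*7 - 31 = -966 - 31 = -997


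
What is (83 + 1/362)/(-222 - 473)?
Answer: -30047/251590 ≈ -0.11943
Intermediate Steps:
(83 + 1/362)/(-222 - 473) = (83 + 1/362)/(-695) = (30047/362)*(-1/695) = -30047/251590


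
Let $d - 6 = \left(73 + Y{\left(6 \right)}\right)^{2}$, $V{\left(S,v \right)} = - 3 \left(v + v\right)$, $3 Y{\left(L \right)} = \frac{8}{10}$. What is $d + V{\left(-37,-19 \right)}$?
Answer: $\frac{1234801}{225} \approx 5488.0$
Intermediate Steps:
$Y{\left(L \right)} = \frac{4}{15}$ ($Y{\left(L \right)} = \frac{8 \cdot \frac{1}{10}}{3} = \frac{1}{3} \cdot \frac{4}{5} = \frac{4}{15}$)
$V{\left(S,v \right)} = - 6 v$ ($V{\left(S,v \right)} = - 3 \cdot 2 v = - 6 v$)
$d = \frac{1209151}{225}$ ($d = 6 + \left(73 + \frac{4}{15}\right)^{2} = 6 + \left(\frac{1099}{15}\right)^{2} = 6 + \frac{1207801}{225} = \frac{1209151}{225} \approx 5374.0$)
$d + V{\left(-37,-19 \right)} = \frac{1209151}{225} - -114 = \frac{1209151}{225} + 114 = \frac{1234801}{225}$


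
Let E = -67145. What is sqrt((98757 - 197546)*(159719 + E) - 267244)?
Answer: I*sqrt(9145560130) ≈ 95632.0*I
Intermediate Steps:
sqrt((98757 - 197546)*(159719 + E) - 267244) = sqrt((98757 - 197546)*(159719 - 67145) - 267244) = sqrt(-98789*92574 - 267244) = sqrt(-9145292886 - 267244) = sqrt(-9145560130) = I*sqrt(9145560130)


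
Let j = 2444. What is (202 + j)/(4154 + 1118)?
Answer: 1323/2636 ≈ 0.50190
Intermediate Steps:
(202 + j)/(4154 + 1118) = (202 + 2444)/(4154 + 1118) = 2646/5272 = 2646*(1/5272) = 1323/2636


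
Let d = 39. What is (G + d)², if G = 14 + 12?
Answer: 4225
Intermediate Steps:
G = 26
(G + d)² = (26 + 39)² = 65² = 4225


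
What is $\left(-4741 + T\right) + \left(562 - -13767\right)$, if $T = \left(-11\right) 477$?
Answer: $4341$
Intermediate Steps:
$T = -5247$
$\left(-4741 + T\right) + \left(562 - -13767\right) = \left(-4741 - 5247\right) + \left(562 - -13767\right) = -9988 + \left(562 + 13767\right) = -9988 + 14329 = 4341$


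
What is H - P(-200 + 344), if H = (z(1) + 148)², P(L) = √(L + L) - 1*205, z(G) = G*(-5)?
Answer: 20654 - 12*√2 ≈ 20637.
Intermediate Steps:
z(G) = -5*G
P(L) = -205 + √2*√L (P(L) = √(2*L) - 205 = √2*√L - 205 = -205 + √2*√L)
H = 20449 (H = (-5*1 + 148)² = (-5 + 148)² = 143² = 20449)
H - P(-200 + 344) = 20449 - (-205 + √2*√(-200 + 344)) = 20449 - (-205 + √2*√144) = 20449 - (-205 + √2*12) = 20449 - (-205 + 12*√2) = 20449 + (205 - 12*√2) = 20654 - 12*√2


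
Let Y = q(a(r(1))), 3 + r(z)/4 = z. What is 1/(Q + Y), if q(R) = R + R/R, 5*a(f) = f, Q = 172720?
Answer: 5/863597 ≈ 5.7897e-6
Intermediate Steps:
r(z) = -12 + 4*z
a(f) = f/5
q(R) = 1 + R (q(R) = R + 1 = 1 + R)
Y = -3/5 (Y = 1 + (-12 + 4*1)/5 = 1 + (-12 + 4)/5 = 1 + (1/5)*(-8) = 1 - 8/5 = -3/5 ≈ -0.60000)
1/(Q + Y) = 1/(172720 - 3/5) = 1/(863597/5) = 5/863597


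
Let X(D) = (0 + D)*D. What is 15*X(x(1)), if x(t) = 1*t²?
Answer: 15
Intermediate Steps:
x(t) = t²
X(D) = D² (X(D) = D*D = D²)
15*X(x(1)) = 15*(1²)² = 15*1² = 15*1 = 15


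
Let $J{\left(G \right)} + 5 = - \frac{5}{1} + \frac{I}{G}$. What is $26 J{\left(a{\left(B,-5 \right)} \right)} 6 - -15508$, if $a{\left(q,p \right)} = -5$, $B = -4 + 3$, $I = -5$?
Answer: $14104$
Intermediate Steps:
$B = -1$
$J{\left(G \right)} = -10 - \frac{5}{G}$ ($J{\left(G \right)} = -5 - \left(5 + \frac{5}{G}\right) = -10 - \frac{5}{G}$)
$26 J{\left(a{\left(B,-5 \right)} \right)} 6 - -15508 = 26 \left(-10 - \frac{5}{-5}\right) 6 - -15508 = 26 \left(-10 - -1\right) 6 + 15508 = 26 \left(-10 + 1\right) 6 + 15508 = 26 \left(-9\right) 6 + 15508 = \left(-234\right) 6 + 15508 = -1404 + 15508 = 14104$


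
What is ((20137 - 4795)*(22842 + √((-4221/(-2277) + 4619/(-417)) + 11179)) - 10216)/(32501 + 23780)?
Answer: 350431748/56281 + 5114*√124324767470145/1979233927 ≈ 6255.3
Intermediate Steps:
((20137 - 4795)*(22842 + √((-4221/(-2277) + 4619/(-417)) + 11179)) - 10216)/(32501 + 23780) = (15342*(22842 + √((-4221*(-1/2277) + 4619*(-1/417)) + 11179)) - 10216)/56281 = (15342*(22842 + √((469/253 - 4619/417) + 11179)) - 10216)*(1/56281) = (15342*(22842 + √(-973034/105501 + 11179)) - 10216)*(1/56281) = (15342*(22842 + √(1178422645/105501)) - 10216)*(1/56281) = (15342*(22842 + √124324767470145/105501) - 10216)*(1/56281) = ((350441964 + 5114*√124324767470145/35167) - 10216)*(1/56281) = (350431748 + 5114*√124324767470145/35167)*(1/56281) = 350431748/56281 + 5114*√124324767470145/1979233927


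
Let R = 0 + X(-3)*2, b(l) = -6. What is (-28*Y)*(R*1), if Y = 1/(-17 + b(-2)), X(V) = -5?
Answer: -280/23 ≈ -12.174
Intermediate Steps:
R = -10 (R = 0 - 5*2 = 0 - 10 = -10)
Y = -1/23 (Y = 1/(-17 - 6) = 1/(-23) = -1/23 ≈ -0.043478)
(-28*Y)*(R*1) = (-28*(-1/23))*(-10*1) = (28/23)*(-10) = -280/23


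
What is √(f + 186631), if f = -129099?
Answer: 2*√14383 ≈ 239.86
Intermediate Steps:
√(f + 186631) = √(-129099 + 186631) = √57532 = 2*√14383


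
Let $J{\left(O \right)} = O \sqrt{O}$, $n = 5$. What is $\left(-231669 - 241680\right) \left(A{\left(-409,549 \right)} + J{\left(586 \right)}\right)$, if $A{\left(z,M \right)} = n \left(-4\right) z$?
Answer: $-3871994820 - 277382514 \sqrt{586} \approx -1.0587 \cdot 10^{10}$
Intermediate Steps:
$J{\left(O \right)} = O^{\frac{3}{2}}$
$A{\left(z,M \right)} = - 20 z$ ($A{\left(z,M \right)} = 5 \left(-4\right) z = - 20 z$)
$\left(-231669 - 241680\right) \left(A{\left(-409,549 \right)} + J{\left(586 \right)}\right) = \left(-231669 - 241680\right) \left(\left(-20\right) \left(-409\right) + 586^{\frac{3}{2}}\right) = - 473349 \left(8180 + 586 \sqrt{586}\right) = -3871994820 - 277382514 \sqrt{586}$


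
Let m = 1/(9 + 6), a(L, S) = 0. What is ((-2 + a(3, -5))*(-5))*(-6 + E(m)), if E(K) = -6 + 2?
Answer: -100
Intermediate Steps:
m = 1/15 ≈ 0.066667
E(K) = -4
((-2 + a(3, -5))*(-5))*(-6 + E(m)) = ((-2 + 0)*(-5))*(-6 - 4) = -2*(-5)*(-10) = 10*(-10) = -100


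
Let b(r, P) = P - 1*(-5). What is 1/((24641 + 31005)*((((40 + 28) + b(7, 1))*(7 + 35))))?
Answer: 1/172947768 ≈ 5.7821e-9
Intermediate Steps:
b(r, P) = 5 + P (b(r, P) = P + 5 = 5 + P)
1/((24641 + 31005)*((((40 + 28) + b(7, 1))*(7 + 35)))) = 1/((24641 + 31005)*((((40 + 28) + (5 + 1))*(7 + 35)))) = 1/(55646*(((68 + 6)*42))) = 1/(55646*((74*42))) = (1/55646)/3108 = (1/55646)*(1/3108) = 1/172947768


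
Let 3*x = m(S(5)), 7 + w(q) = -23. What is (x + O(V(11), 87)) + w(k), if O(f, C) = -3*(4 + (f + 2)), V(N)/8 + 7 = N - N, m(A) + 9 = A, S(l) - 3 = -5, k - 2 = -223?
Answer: 349/3 ≈ 116.33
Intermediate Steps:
k = -221 (k = 2 - 223 = -221)
S(l) = -2 (S(l) = 3 - 5 = -2)
w(q) = -30 (w(q) = -7 - 23 = -30)
m(A) = -9 + A
V(N) = -56 (V(N) = -56 + 8*(N - N) = -56 + 8*0 = -56 + 0 = -56)
x = -11/3 (x = (-9 - 2)/3 = (⅓)*(-11) = -11/3 ≈ -3.6667)
O(f, C) = -18 - 3*f (O(f, C) = -3*(4 + (2 + f)) = -3*(6 + f) = -18 - 3*f)
(x + O(V(11), 87)) + w(k) = (-11/3 + (-18 - 3*(-56))) - 30 = (-11/3 + (-18 + 168)) - 30 = (-11/3 + 150) - 30 = 439/3 - 30 = 349/3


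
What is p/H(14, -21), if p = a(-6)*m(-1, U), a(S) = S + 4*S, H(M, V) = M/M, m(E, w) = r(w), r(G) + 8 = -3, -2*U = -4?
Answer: 330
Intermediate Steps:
U = 2 (U = -1/2*(-4) = 2)
r(G) = -11 (r(G) = -8 - 3 = -11)
m(E, w) = -11
H(M, V) = 1
a(S) = 5*S
p = 330 (p = (5*(-6))*(-11) = -30*(-11) = 330)
p/H(14, -21) = 330/1 = 330*1 = 330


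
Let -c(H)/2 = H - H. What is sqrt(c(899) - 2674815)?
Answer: I*sqrt(2674815) ≈ 1635.5*I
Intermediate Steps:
c(H) = 0 (c(H) = -2*(H - H) = -2*0 = 0)
sqrt(c(899) - 2674815) = sqrt(0 - 2674815) = sqrt(-2674815) = I*sqrt(2674815)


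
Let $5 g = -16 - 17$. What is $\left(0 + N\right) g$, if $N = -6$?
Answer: $\frac{198}{5} \approx 39.6$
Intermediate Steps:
$g = - \frac{33}{5}$ ($g = \frac{-16 - 17}{5} = \frac{1}{5} \left(-33\right) = - \frac{33}{5} \approx -6.6$)
$\left(0 + N\right) g = \left(0 - 6\right) \left(- \frac{33}{5}\right) = \left(-6\right) \left(- \frac{33}{5}\right) = \frac{198}{5}$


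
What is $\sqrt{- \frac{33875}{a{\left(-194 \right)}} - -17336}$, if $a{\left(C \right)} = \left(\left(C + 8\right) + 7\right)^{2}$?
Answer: $\frac{\sqrt{555428901}}{179} \approx 131.66$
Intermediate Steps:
$a{\left(C \right)} = \left(15 + C\right)^{2}$ ($a{\left(C \right)} = \left(\left(8 + C\right) + 7\right)^{2} = \left(15 + C\right)^{2}$)
$\sqrt{- \frac{33875}{a{\left(-194 \right)}} - -17336} = \sqrt{- \frac{33875}{\left(15 - 194\right)^{2}} - -17336} = \sqrt{- \frac{33875}{\left(-179\right)^{2}} + \left(-2959 + 20295\right)} = \sqrt{- \frac{33875}{32041} + 17336} = \sqrt{\frac{555428901}{32041}} = \frac{\sqrt{555428901}}{179}$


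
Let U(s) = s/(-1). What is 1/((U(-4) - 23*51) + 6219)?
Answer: 1/5050 ≈ 0.00019802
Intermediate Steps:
U(s) = -s (U(s) = s*(-1) = -s)
1/((U(-4) - 23*51) + 6219) = 1/((-1*(-4) - 23*51) + 6219) = 1/((4 - 1173) + 6219) = 1/(-1169 + 6219) = 1/5050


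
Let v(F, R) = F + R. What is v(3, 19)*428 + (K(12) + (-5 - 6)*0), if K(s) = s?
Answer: 9428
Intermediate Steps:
v(3, 19)*428 + (K(12) + (-5 - 6)*0) = (3 + 19)*428 + (12 + (-5 - 6)*0) = 22*428 + (12 - 11*0) = 9416 + (12 + 0) = 9416 + 12 = 9428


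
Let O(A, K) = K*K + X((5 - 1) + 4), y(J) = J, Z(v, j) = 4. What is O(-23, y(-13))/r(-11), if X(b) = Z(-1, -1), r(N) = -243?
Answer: -173/243 ≈ -0.71193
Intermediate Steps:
X(b) = 4
O(A, K) = 4 + K**2 (O(A, K) = K*K + 4 = K**2 + 4 = 4 + K**2)
O(-23, y(-13))/r(-11) = (4 + (-13)**2)/(-243) = (4 + 169)*(-1/243) = 173*(-1/243) = -173/243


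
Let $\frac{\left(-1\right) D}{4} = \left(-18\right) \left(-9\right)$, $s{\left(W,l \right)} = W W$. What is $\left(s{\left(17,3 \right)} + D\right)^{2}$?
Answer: $128881$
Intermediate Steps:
$s{\left(W,l \right)} = W^{2}$
$D = -648$ ($D = - 4 \left(\left(-18\right) \left(-9\right)\right) = \left(-4\right) 162 = -648$)
$\left(s{\left(17,3 \right)} + D\right)^{2} = \left(17^{2} - 648\right)^{2} = \left(289 - 648\right)^{2} = \left(-359\right)^{2} = 128881$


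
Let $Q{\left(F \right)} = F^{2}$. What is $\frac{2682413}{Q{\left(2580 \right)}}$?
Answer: $\frac{2682413}{6656400} \approx 0.40298$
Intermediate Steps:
$\frac{2682413}{Q{\left(2580 \right)}} = \frac{2682413}{2580^{2}} = \frac{2682413}{6656400}$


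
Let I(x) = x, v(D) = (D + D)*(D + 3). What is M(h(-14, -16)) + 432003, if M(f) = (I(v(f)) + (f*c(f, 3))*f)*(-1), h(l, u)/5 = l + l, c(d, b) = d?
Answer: 3137643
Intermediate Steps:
v(D) = 2*D*(3 + D) (v(D) = (2*D)*(3 + D) = 2*D*(3 + D))
h(l, u) = 10*l (h(l, u) = 5*(l + l) = 5*(2*l) = 10*l)
M(f) = -f³ - 2*f*(3 + f) (M(f) = (2*f*(3 + f) + (f*f)*f)*(-1) = (2*f*(3 + f) + f²*f)*(-1) = (2*f*(3 + f) + f³)*(-1) = (f³ + 2*f*(3 + f))*(-1) = -f³ - 2*f*(3 + f))
M(h(-14, -16)) + 432003 = (10*(-14))*(-6 - (10*(-14))² - 20*(-14)) + 432003 = -140*(-6 - 1*(-140)² - 2*(-140)) + 432003 = -140*(-6 - 1*19600 + 280) + 432003 = -140*(-6 - 19600 + 280) + 432003 = -140*(-19326) + 432003 = 2705640 + 432003 = 3137643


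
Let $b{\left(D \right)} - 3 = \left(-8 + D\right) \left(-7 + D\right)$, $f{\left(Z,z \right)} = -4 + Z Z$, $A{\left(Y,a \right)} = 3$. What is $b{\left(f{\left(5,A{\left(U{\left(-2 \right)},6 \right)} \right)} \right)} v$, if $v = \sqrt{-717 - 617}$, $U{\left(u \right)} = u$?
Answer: $185 i \sqrt{1334} \approx 6756.9 i$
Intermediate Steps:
$f{\left(Z,z \right)} = -4 + Z^{2}$
$v = i \sqrt{1334}$ ($v = \sqrt{-1334} = i \sqrt{1334} \approx 36.524 i$)
$b{\left(D \right)} = 3 + \left(-8 + D\right) \left(-7 + D\right)$
$b{\left(f{\left(5,A{\left(U{\left(-2 \right)},6 \right)} \right)} \right)} v = \left(59 + \left(-4 + 5^{2}\right)^{2} - 15 \left(-4 + 5^{2}\right)\right) i \sqrt{1334} = \left(59 + \left(-4 + 25\right)^{2} - 15 \left(-4 + 25\right)\right) i \sqrt{1334} = \left(59 + 21^{2} - 315\right) i \sqrt{1334} = \left(59 + 441 - 315\right) i \sqrt{1334} = 185 i \sqrt{1334}$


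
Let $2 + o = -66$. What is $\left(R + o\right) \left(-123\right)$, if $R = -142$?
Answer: $25830$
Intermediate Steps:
$o = -68$ ($o = -2 - 66 = -68$)
$\left(R + o\right) \left(-123\right) = \left(-142 - 68\right) \left(-123\right) = \left(-210\right) \left(-123\right) = 25830$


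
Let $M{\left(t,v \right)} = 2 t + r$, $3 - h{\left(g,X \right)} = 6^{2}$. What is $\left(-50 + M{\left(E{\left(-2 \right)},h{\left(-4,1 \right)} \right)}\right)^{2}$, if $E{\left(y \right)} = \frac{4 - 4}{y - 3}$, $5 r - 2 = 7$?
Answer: $\frac{58081}{25} \approx 2323.2$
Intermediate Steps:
$r = \frac{9}{5}$ ($r = \frac{2}{5} + \frac{1}{5} \cdot 7 = \frac{2}{5} + \frac{7}{5} = \frac{9}{5} \approx 1.8$)
$E{\left(y \right)} = 0$ ($E{\left(y \right)} = \frac{0}{-3 + y} = 0$)
$h{\left(g,X \right)} = -33$ ($h{\left(g,X \right)} = 3 - 6^{2} = 3 - 36 = -33$)
$M{\left(t,v \right)} = \frac{9}{5} + 2 t$ ($M{\left(t,v \right)} = 2 t + \frac{9}{5} = \frac{9}{5} + 2 t$)
$\left(-50 + M{\left(E{\left(-2 \right)},h{\left(-4,1 \right)} \right)}\right)^{2} = \left(-50 + \left(\frac{9}{5} + 2 \cdot 0\right)\right)^{2} = \left(-50 + \left(\frac{9}{5} + 0\right)\right)^{2} = \left(-50 + \frac{9}{5}\right)^{2} = \left(- \frac{241}{5}\right)^{2} = \frac{58081}{25}$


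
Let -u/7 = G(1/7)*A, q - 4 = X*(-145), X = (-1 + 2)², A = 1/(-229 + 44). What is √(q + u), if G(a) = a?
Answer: 2*I*√1206385/185 ≈ 11.874*I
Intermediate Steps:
A = -1/185 (A = 1/(-185) = -1/185 ≈ -0.0054054)
X = 1 (X = 1² = 1)
q = -141 (q = 4 + 1*(-145) = 4 - 145 = -141)
u = 1/185 (u = -7*(-1)/(7*185) = -(-1)/185 = -7*(-1/1295) = 1/185 ≈ 0.0054054)
√(q + u) = √(-141 + 1/185) = √(-26084/185) = 2*I*√1206385/185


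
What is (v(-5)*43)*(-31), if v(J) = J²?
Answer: -33325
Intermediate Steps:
(v(-5)*43)*(-31) = ((-5)²*43)*(-31) = (25*43)*(-31) = 1075*(-31) = -33325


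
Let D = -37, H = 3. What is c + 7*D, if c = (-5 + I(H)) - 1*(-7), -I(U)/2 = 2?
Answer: -261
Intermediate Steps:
I(U) = -4 (I(U) = -2*2 = -4)
c = -2 (c = (-5 - 4) - 1*(-7) = -9 + 7 = -2)
c + 7*D = -2 + 7*(-37) = -2 - 259 = -261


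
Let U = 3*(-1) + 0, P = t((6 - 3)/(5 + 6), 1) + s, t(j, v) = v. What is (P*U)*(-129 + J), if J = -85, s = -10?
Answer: -5778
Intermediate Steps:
P = -9 (P = 1 - 10 = -9)
U = -3 (U = -3 + 0 = -3)
(P*U)*(-129 + J) = (-9*(-3))*(-129 - 85) = 27*(-214) = -5778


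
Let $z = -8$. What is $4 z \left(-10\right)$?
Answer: $320$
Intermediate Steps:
$4 z \left(-10\right) = 4 \left(-8\right) \left(-10\right) = \left(-32\right) \left(-10\right) = 320$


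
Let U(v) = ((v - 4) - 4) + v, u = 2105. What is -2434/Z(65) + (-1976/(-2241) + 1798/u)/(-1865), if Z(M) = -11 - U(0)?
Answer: 7137918974552/8797773825 ≈ 811.33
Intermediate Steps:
U(v) = -8 + 2*v (U(v) = ((-4 + v) - 4) + v = (-8 + v) + v = -8 + 2*v)
Z(M) = -3 (Z(M) = -11 - (-8 + 2*0) = -11 - (-8 + 0) = -11 - 1*(-8) = -11 + 8 = -3)
-2434/Z(65) + (-1976/(-2241) + 1798/u)/(-1865) = -2434/(-3) + (-1976/(-2241) + 1798/2105)/(-1865) = -2434*(-⅓) + (-1976*(-1/2241) + 1798*(1/2105))*(-1/1865) = 2434/3 + (1976/2241 + 1798/2105)*(-1/1865) = 2434/3 + (8188798/4717305)*(-1/1865) = 2434/3 - 8188798/8797773825 = 7137918974552/8797773825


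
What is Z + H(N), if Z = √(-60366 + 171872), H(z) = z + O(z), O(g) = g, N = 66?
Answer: 132 + √111506 ≈ 465.93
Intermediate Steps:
H(z) = 2*z (H(z) = z + z = 2*z)
Z = √111506 ≈ 333.93
Z + H(N) = √111506 + 2*66 = √111506 + 132 = 132 + √111506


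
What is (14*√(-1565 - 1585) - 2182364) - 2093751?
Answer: -4276115 + 210*I*√14 ≈ -4.2761e+6 + 785.75*I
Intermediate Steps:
(14*√(-1565 - 1585) - 2182364) - 2093751 = (14*√(-3150) - 2182364) - 2093751 = (14*(15*I*√14) - 2182364) - 2093751 = (210*I*√14 - 2182364) - 2093751 = (-2182364 + 210*I*√14) - 2093751 = -4276115 + 210*I*√14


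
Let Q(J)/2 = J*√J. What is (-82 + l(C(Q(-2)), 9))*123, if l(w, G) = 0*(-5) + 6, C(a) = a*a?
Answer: -9348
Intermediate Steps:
Q(J) = 2*J^(3/2) (Q(J) = 2*(J*√J) = 2*J^(3/2))
C(a) = a²
l(w, G) = 6 (l(w, G) = 0 + 6 = 6)
(-82 + l(C(Q(-2)), 9))*123 = (-82 + 6)*123 = -76*123 = -9348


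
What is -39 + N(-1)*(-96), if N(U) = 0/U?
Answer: -39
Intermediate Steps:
N(U) = 0
-39 + N(-1)*(-96) = -39 + 0*(-96) = -39 + 0 = -39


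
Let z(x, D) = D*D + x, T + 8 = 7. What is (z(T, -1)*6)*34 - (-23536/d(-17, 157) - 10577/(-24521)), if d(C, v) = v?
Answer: 82209381/549971 ≈ 149.48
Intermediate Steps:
T = -1 (T = -8 + 7 = -1)
z(x, D) = x + D² (z(x, D) = D² + x = x + D²)
(z(T, -1)*6)*34 - (-23536/d(-17, 157) - 10577/(-24521)) = ((-1 + (-1)²)*6)*34 - (-23536/157 - 10577/(-24521)) = ((-1 + 1)*6)*34 - (-23536*1/157 - 10577*(-1/24521)) = (0*6)*34 - (-23536/157 + 1511/3503) = 0*34 - 1*(-82209381/549971) = 0 + 82209381/549971 = 82209381/549971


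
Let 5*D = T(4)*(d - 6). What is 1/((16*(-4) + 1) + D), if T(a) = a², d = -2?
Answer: -5/443 ≈ -0.011287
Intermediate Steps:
D = -128/5 (D = (4²*(-2 - 6))/5 = (16*(-8))/5 = (⅕)*(-128) = -128/5 ≈ -25.600)
1/((16*(-4) + 1) + D) = 1/((16*(-4) + 1) - 128/5) = 1/((-64 + 1) - 128/5) = 1/(-63 - 128/5) = 1/(-443/5) = -5/443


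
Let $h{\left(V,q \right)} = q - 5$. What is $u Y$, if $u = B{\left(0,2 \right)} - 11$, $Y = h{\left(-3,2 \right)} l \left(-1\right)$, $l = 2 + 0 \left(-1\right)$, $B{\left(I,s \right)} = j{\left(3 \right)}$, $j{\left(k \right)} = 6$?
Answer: $-30$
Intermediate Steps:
$B{\left(I,s \right)} = 6$
$h{\left(V,q \right)} = -5 + q$
$l = 2$ ($l = 2 + 0 = 2$)
$Y = 6$ ($Y = \left(-5 + 2\right) 2 \left(-1\right) = \left(-3\right) 2 \left(-1\right) = \left(-6\right) \left(-1\right) = 6$)
$u = -5$ ($u = 6 - 11 = -5$)
$u Y = \left(-5\right) 6 = -30$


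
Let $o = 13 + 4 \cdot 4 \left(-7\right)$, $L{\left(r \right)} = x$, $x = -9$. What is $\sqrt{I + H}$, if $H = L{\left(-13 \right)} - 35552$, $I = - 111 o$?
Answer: $2 i \sqrt{6143} \approx 156.75 i$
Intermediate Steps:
$L{\left(r \right)} = -9$
$o = -99$ ($o = 13 + 16 \left(-7\right) = 13 - 112 = -99$)
$I = 10989$ ($I = \left(-111\right) \left(-99\right) = 10989$)
$H = -35561$ ($H = -9 - 35552 = -35561$)
$\sqrt{I + H} = \sqrt{10989 - 35561} = \sqrt{-24572} = 2 i \sqrt{6143}$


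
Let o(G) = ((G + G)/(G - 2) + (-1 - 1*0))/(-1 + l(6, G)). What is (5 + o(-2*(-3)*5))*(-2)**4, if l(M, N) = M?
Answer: 2928/35 ≈ 83.657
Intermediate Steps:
o(G) = -1/5 + 2*G/(5*(-2 + G)) (o(G) = ((G + G)/(G - 2) + (-1 - 1*0))/(-1 + 6) = ((2*G)/(-2 + G) + (-1 + 0))/5 = (2*G/(-2 + G) - 1)*(1/5) = (-1 + 2*G/(-2 + G))*(1/5) = -1/5 + 2*G/(5*(-2 + G)))
(5 + o(-2*(-3)*5))*(-2)**4 = (5 + (2 - 2*(-3)*5)/(5*(-2 - 2*(-3)*5)))*(-2)**4 = (5 + (2 + 6*5)/(5*(-2 + 6*5)))*16 = (5 + (2 + 30)/(5*(-2 + 30)))*16 = (5 + (1/5)*32/28)*16 = (5 + (1/5)*(1/28)*32)*16 = (5 + 8/35)*16 = (183/35)*16 = 2928/35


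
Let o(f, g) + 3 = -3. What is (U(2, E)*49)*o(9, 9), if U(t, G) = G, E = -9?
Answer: 2646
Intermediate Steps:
o(f, g) = -6 (o(f, g) = -3 - 3 = -6)
(U(2, E)*49)*o(9, 9) = -9*49*(-6) = -441*(-6) = 2646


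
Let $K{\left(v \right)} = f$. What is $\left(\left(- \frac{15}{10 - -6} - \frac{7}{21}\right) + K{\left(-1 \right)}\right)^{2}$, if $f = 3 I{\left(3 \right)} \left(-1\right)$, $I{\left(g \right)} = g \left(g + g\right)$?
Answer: $\frac{7038409}{2304} \approx 3054.9$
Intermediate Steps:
$I{\left(g \right)} = 2 g^{2}$ ($I{\left(g \right)} = g 2 g = 2 g^{2}$)
$f = -54$ ($f = 3 \cdot 2 \cdot 3^{2} \left(-1\right) = 3 \cdot 2 \cdot 9 \left(-1\right) = 3 \cdot 18 \left(-1\right) = 54 \left(-1\right) = -54$)
$K{\left(v \right)} = -54$
$\left(\left(- \frac{15}{10 - -6} - \frac{7}{21}\right) + K{\left(-1 \right)}\right)^{2} = \left(\left(- \frac{15}{10 - -6} - \frac{7}{21}\right) - 54\right)^{2} = \left(\left(- \frac{15}{10 + 6} - \frac{1}{3}\right) - 54\right)^{2} = \left(\left(- \frac{15}{16} - \frac{1}{3}\right) - 54\right)^{2} = \left(- \frac{61}{48} - 54\right)^{2} = \left(- \frac{2653}{48}\right)^{2} = \frac{7038409}{2304}$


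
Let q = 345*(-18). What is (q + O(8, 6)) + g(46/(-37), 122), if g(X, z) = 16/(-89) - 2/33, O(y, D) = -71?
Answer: -18448003/2937 ≈ -6281.2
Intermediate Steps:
q = -6210
g(X, z) = -706/2937 (g(X, z) = 16*(-1/89) - 2*1/33 = -16/89 - 2/33 = -706/2937)
(q + O(8, 6)) + g(46/(-37), 122) = (-6210 - 71) - 706/2937 = -6281 - 706/2937 = -18448003/2937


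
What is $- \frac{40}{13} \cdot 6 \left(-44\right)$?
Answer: $\frac{10560}{13} \approx 812.31$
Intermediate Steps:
$- \frac{40}{13} \cdot 6 \left(-44\right) = \left(-40\right) \frac{1}{13} \cdot 6 \left(-44\right) = \left(- \frac{40}{13}\right) 6 \left(-44\right) = \left(- \frac{240}{13}\right) \left(-44\right) = \frac{10560}{13}$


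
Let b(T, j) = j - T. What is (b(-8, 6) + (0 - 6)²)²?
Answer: 2500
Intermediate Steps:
(b(-8, 6) + (0 - 6)²)² = ((6 - 1*(-8)) + (0 - 6)²)² = ((6 + 8) + (-6)²)² = (14 + 36)² = 50² = 2500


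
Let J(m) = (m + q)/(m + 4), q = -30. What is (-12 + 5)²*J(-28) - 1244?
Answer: -13507/12 ≈ -1125.6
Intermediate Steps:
J(m) = (-30 + m)/(4 + m) (J(m) = (m - 30)/(m + 4) = (-30 + m)/(4 + m))
(-12 + 5)²*J(-28) - 1244 = (-12 + 5)²*((-30 - 28)/(4 - 28)) - 1244 = (-7)²*(-58/(-24)) - 1244 = 49*(-1/24*(-58)) - 1244 = 49*(29/12) - 1244 = 1421/12 - 1244 = -13507/12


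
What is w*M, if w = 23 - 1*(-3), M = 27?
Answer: 702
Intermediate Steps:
w = 26 (w = 23 + 3 = 26)
w*M = 26*27 = 702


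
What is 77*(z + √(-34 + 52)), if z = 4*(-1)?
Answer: -308 + 231*√2 ≈ 18.683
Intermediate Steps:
z = -4
77*(z + √(-34 + 52)) = 77*(-4 + √(-34 + 52)) = 77*(-4 + √18) = 77*(-4 + 3*√2) = -308 + 231*√2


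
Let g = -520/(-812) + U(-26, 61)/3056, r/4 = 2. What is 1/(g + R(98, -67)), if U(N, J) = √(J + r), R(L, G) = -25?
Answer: -407606590720/9929135793173 - 125934704*√69/228370123242979 ≈ -0.041056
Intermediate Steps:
r = 8 (r = 4*2 = 8)
U(N, J) = √(8 + J) (U(N, J) = √(J + 8) = √(8 + J))
g = 130/203 + √69/3056 (g = -520/(-812) + √(8 + 61)/3056 = -520*(-1/812) + √69*(1/3056) = 130/203 + √69/3056 ≈ 0.64311)
1/(g + R(98, -67)) = 1/((130/203 + √69/3056) - 25) = 1/(-4945/203 + √69/3056)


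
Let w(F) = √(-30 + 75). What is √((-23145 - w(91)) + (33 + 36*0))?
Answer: √(-23112 - 3*√5) ≈ 152.05*I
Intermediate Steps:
w(F) = 3*√5 (w(F) = √45 = 3*√5)
√((-23145 - w(91)) + (33 + 36*0)) = √((-23145 - 3*√5) + (33 + 36*0)) = √((-23145 - 3*√5) + (33 + 0)) = √((-23145 - 3*√5) + 33) = √(-23112 - 3*√5)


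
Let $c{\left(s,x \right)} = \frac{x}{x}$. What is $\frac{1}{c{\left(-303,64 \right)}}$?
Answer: $1$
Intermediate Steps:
$c{\left(s,x \right)} = 1$
$\frac{1}{c{\left(-303,64 \right)}} = 1^{-1} = 1$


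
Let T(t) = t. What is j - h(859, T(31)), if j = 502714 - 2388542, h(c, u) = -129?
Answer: -1885699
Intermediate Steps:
j = -1885828
j - h(859, T(31)) = -1885828 - 1*(-129) = -1885828 + 129 = -1885699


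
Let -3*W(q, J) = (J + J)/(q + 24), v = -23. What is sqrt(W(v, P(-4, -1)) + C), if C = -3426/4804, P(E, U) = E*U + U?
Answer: 7*I*sqrt(319466)/2402 ≈ 1.6472*I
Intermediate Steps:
P(E, U) = U + E*U
C = -1713/2402 (C = -3426*1/4804 = -1713/2402 ≈ -0.71316)
W(q, J) = -2*J/(3*(24 + q)) (W(q, J) = -(J + J)/(3*(q + 24)) = -2*J/(3*(24 + q)))
sqrt(W(v, P(-4, -1)) + C) = sqrt(-2*(-(1 - 4))/(72 + 3*(-23)) - 1713/2402) = sqrt(-2*(-1*(-3))/(72 - 69) - 1713/2402) = sqrt(-2*3/3 - 1713/2402) = sqrt(-2*3*1/3 - 1713/2402) = sqrt(-2 - 1713/2402) = sqrt(-6517/2402) = 7*I*sqrt(319466)/2402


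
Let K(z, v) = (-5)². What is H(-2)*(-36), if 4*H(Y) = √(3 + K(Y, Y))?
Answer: -18*√7 ≈ -47.624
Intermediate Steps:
K(z, v) = 25
H(Y) = √7/2 (H(Y) = √(3 + 25)/4 = √28/4 = (2*√7)/4 = √7/2)
H(-2)*(-36) = (√7/2)*(-36) = -18*√7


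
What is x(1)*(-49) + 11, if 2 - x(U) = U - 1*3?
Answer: -185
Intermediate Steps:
x(U) = 5 - U (x(U) = 2 - (U - 1*3) = 2 - (U - 3) = 2 - (-3 + U) = 2 + (3 - U) = 5 - U)
x(1)*(-49) + 11 = (5 - 1*1)*(-49) + 11 = (5 - 1)*(-49) + 11 = 4*(-49) + 11 = -196 + 11 = -185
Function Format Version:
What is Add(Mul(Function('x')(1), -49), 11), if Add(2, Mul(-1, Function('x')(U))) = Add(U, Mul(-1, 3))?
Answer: -185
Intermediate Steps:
Function('x')(U) = Add(5, Mul(-1, U)) (Function('x')(U) = Add(2, Mul(-1, Add(U, Mul(-1, 3)))) = Add(2, Mul(-1, Add(U, -3))) = Add(2, Mul(-1, Add(-3, U))) = Add(2, Add(3, Mul(-1, U))) = Add(5, Mul(-1, U)))
Add(Mul(Function('x')(1), -49), 11) = Add(Mul(Add(5, Mul(-1, 1)), -49), 11) = Add(Mul(Add(5, -1), -49), 11) = Add(Mul(4, -49), 11) = Add(-196, 11) = -185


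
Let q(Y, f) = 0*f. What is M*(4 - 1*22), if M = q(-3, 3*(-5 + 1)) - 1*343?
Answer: 6174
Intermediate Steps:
q(Y, f) = 0
M = -343 (M = 0 - 1*343 = 0 - 343 = -343)
M*(4 - 1*22) = -343*(4 - 1*22) = -343*(4 - 22) = -343*(-18) = 6174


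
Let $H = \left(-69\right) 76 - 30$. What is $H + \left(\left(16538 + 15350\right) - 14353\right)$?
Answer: $12261$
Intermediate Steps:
$H = -5274$ ($H = -5244 - 30 = -5274$)
$H + \left(\left(16538 + 15350\right) - 14353\right) = -5274 + \left(\left(16538 + 15350\right) - 14353\right) = -5274 + \left(31888 - 14353\right) = -5274 + 17535 = 12261$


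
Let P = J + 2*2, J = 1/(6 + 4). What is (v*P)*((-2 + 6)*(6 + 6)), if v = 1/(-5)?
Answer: -984/25 ≈ -39.360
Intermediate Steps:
J = ⅒ (J = 1/10 = ⅒ ≈ 0.10000)
v = -⅕ ≈ -0.20000
P = 41/10 (P = ⅒ + 2*2 = ⅒ + 4 = 41/10 ≈ 4.1000)
(v*P)*((-2 + 6)*(6 + 6)) = (-⅕*41/10)*((-2 + 6)*(6 + 6)) = -82*12/25 = -41/50*48 = -984/25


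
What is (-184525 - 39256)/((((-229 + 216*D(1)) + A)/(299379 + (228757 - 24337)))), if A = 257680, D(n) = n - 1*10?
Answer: -37580214673/85169 ≈ -4.4124e+5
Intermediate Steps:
D(n) = -10 + n (D(n) = n - 10 = -10 + n)
(-184525 - 39256)/((((-229 + 216*D(1)) + A)/(299379 + (228757 - 24337)))) = (-184525 - 39256)/((((-229 + 216*(-10 + 1)) + 257680)/(299379 + (228757 - 24337)))) = -223781*(299379 + 204420)/((-229 + 216*(-9)) + 257680) = -223781*503799/((-229 - 1944) + 257680) = -223781*503799/(-2173 + 257680) = -223781/(255507*(1/503799)) = -223781/85169/167933 = -223781*167933/85169 = -37580214673/85169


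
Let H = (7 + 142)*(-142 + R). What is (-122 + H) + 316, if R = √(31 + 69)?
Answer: -19474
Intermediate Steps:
R = 10 (R = √100 = 10)
H = -19668 (H = (7 + 142)*(-142 + 10) = 149*(-132) = -19668)
(-122 + H) + 316 = (-122 - 19668) + 316 = -19790 + 316 = -19474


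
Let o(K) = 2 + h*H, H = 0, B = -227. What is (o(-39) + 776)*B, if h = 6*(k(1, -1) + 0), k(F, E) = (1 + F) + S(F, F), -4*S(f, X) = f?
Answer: -176606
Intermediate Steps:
S(f, X) = -f/4
k(F, E) = 1 + 3*F/4 (k(F, E) = (1 + F) - F/4 = 1 + 3*F/4)
h = 21/2 (h = 6*((1 + (3/4)*1) + 0) = 6*((1 + 3/4) + 0) = 6*(7/4 + 0) = 6*(7/4) = 21/2 ≈ 10.500)
o(K) = 2 (o(K) = 2 + (21/2)*0 = 2 + 0 = 2)
(o(-39) + 776)*B = (2 + 776)*(-227) = 778*(-227) = -176606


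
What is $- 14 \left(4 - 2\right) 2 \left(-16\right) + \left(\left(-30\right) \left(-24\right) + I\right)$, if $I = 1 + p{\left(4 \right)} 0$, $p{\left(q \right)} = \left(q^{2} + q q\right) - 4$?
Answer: $1617$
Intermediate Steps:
$p{\left(q \right)} = -4 + 2 q^{2}$ ($p{\left(q \right)} = \left(q^{2} + q^{2}\right) - 4 = 2 q^{2} - 4 = -4 + 2 q^{2}$)
$I = 1$ ($I = 1 + \left(-4 + 2 \cdot 4^{2}\right) 0 = 1 + \left(-4 + 2 \cdot 16\right) 0 = 1 + \left(-4 + 32\right) 0 = 1 + 28 \cdot 0 = 1 + 0 = 1$)
$- 14 \left(4 - 2\right) 2 \left(-16\right) + \left(\left(-30\right) \left(-24\right) + I\right) = - 14 \left(4 - 2\right) 2 \left(-16\right) + \left(\left(-30\right) \left(-24\right) + 1\right) = - 14 \cdot 2 \cdot 2 \left(-16\right) + \left(720 + 1\right) = \left(-14\right) 4 \left(-16\right) + 721 = \left(-56\right) \left(-16\right) + 721 = 896 + 721 = 1617$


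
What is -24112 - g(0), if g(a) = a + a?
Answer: -24112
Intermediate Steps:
g(a) = 2*a
-24112 - g(0) = -24112 - 2*0 = -24112 - 1*0 = -24112 + 0 = -24112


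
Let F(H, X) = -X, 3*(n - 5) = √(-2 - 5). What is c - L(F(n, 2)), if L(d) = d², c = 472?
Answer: 468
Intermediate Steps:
n = 5 + I*√7/3 (n = 5 + √(-2 - 5)/3 = 5 + √(-7)/3 = 5 + (I*√7)/3 = 5 + I*√7/3 ≈ 5.0 + 0.88192*I)
c - L(F(n, 2)) = 472 - (-1*2)² = 472 - 1*(-2)² = 472 - 1*4 = 472 - 4 = 468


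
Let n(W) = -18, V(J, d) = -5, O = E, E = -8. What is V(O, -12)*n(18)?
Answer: 90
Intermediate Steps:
O = -8
V(O, -12)*n(18) = -5*(-18) = 90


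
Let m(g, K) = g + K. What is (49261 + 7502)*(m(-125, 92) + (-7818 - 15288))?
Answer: -1313439057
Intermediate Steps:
m(g, K) = K + g
(49261 + 7502)*(m(-125, 92) + (-7818 - 15288)) = (49261 + 7502)*((92 - 125) + (-7818 - 15288)) = 56763*(-33 - 23106) = 56763*(-23139) = -1313439057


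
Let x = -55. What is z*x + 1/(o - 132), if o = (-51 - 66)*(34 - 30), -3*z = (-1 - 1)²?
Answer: 43999/600 ≈ 73.332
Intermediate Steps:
z = -4/3 (z = -(-1 - 1)²/3 = -⅓*(-2)² = -⅓*4 = -4/3 ≈ -1.3333)
o = -468 (o = -117*4 = -468)
z*x + 1/(o - 132) = -4/3*(-55) + 1/(-468 - 132) = 220/3 + 1/(-600) = 220/3 - 1/600 = 43999/600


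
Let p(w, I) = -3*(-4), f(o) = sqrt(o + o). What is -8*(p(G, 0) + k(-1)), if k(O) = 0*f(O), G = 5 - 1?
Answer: -96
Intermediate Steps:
f(o) = sqrt(2)*sqrt(o) (f(o) = sqrt(2*o) = sqrt(2)*sqrt(o))
G = 4
k(O) = 0 (k(O) = 0*(sqrt(2)*sqrt(O)) = 0)
p(w, I) = 12
-8*(p(G, 0) + k(-1)) = -8*(12 + 0) = -8*12 = -96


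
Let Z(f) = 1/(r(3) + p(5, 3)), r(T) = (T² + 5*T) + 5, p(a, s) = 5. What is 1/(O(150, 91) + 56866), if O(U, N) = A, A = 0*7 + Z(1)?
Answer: 34/1933445 ≈ 1.7585e-5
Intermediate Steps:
r(T) = 5 + T² + 5*T
Z(f) = 1/34 (Z(f) = 1/((5 + 3² + 5*3) + 5) = 1/((5 + 9 + 15) + 5) = 1/(29 + 5) = 1/34)
A = 1/34 (A = 0*7 + 1/34 = 0 + 1/34 = 1/34 ≈ 0.029412)
O(U, N) = 1/34
1/(O(150, 91) + 56866) = 1/(1/34 + 56866) = 1/(1933445/34) = 34/1933445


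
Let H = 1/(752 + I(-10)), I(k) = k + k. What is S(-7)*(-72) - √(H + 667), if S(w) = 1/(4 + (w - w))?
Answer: -18 - √89348835/366 ≈ -43.826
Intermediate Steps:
I(k) = 2*k
S(w) = ¼ (S(w) = 1/(4 + 0) = 1/4 = ¼)
H = 1/732 (H = 1/(752 + 2*(-10)) = 1/(752 - 20) = 1/732 ≈ 0.0013661)
S(-7)*(-72) - √(H + 667) = (¼)*(-72) - √(1/732 + 667) = -18 - √(488245/732) = -18 - √89348835/366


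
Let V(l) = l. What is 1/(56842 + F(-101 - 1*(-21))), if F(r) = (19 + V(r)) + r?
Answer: 1/56701 ≈ 1.7636e-5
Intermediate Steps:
F(r) = 19 + 2*r (F(r) = (19 + r) + r = 19 + 2*r)
1/(56842 + F(-101 - 1*(-21))) = 1/(56842 + (19 + 2*(-101 - 1*(-21)))) = 1/(56842 + (19 + 2*(-101 + 21))) = 1/(56842 + (19 + 2*(-80))) = 1/(56842 + (19 - 160)) = 1/(56842 - 141) = 1/56701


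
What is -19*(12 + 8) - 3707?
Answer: -4087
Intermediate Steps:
-19*(12 + 8) - 3707 = -19*20 - 3707 = -380 - 3707 = -4087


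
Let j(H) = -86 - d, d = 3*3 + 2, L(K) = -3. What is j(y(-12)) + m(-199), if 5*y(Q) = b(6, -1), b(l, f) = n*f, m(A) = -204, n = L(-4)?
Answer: -301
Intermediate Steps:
n = -3
d = 11 (d = 9 + 2 = 11)
b(l, f) = -3*f
y(Q) = ⅗ (y(Q) = (-3*(-1))/5 = (⅕)*3 = ⅗)
j(H) = -97 (j(H) = -86 - 1*11 = -86 - 11 = -97)
j(y(-12)) + m(-199) = -97 - 204 = -301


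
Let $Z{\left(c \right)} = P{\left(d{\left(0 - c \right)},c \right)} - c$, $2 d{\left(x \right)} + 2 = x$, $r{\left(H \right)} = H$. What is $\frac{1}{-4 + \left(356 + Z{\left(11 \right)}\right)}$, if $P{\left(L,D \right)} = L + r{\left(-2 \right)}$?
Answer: $\frac{2}{665} \approx 0.0030075$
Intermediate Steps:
$d{\left(x \right)} = -1 + \frac{x}{2}$
$P{\left(L,D \right)} = -2 + L$ ($P{\left(L,D \right)} = L - 2 = -2 + L$)
$Z{\left(c \right)} = -3 - \frac{3 c}{2}$ ($Z{\left(c \right)} = \left(-2 + \left(-1 + \frac{0 - c}{2}\right)\right) - c = \left(-2 + \left(-1 + \frac{\left(-1\right) c}{2}\right)\right) - c = \left(-2 - \left(1 + \frac{c}{2}\right)\right) - c = \left(-3 - \frac{c}{2}\right) - c = -3 - \frac{3 c}{2}$)
$\frac{1}{-4 + \left(356 + Z{\left(11 \right)}\right)} = \frac{1}{-4 + \left(356 - \frac{39}{2}\right)} = \frac{1}{-4 + \frac{673}{2}} = \frac{1}{\frac{665}{2}} = \frac{2}{665}$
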